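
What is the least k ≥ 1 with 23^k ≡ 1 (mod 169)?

ord(23) | φ(169) = φ(13^2) = 13·(13−1) = 156 = 2^2 · 3 · 13.
Divisors of 156: 1, 2, 3, 4, 6, 12, 13, 26, 39, 52, 78, 156.
Check 23^d mod 169 for each divisor in increasing order:
23^1 ≡ 23 (mod 169)
23^2 ≡ 22 (mod 169)
23^3 ≡ 168 (mod 169)
23^4 ≡ 146 (mod 169)
23^6 ≡ 1 (mod 169) ✓
Hence ord(23) = 6.

6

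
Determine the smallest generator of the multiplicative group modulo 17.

φ(17) = 17 − 1 = 16 = 2^4.
Test candidates g = 2, 3, … against the prime factors q ∈ {2} of φ(17): g is a generator iff g^(16/q) ≢ 1 for every such q.
g = 2: 2^8 ≡ 1 — hits 1, so not a primitive root.
g = 3: 3^8 ≡ 16 — none is 1, so 3 is a primitive root.
The smallest primitive root modulo 17 is 3.

3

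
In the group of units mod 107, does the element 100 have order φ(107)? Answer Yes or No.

No

φ(107) = 107 − 1 = 106 = 2 · 53.
An element g generates (Z/107Z)^× iff g^(106/q) ≢ 1 (mod 107) for each prime q ∈ {2, 53}.
100^53 ≡ 1 (mod 107)  [q = 2: ≡ 1 ✗]
100^2 ≡ 49 (mod 107)  [q = 53: ≢ 1 ✓]
Since 100^53 ≡ 1, the order of 100 divides 53 < 106, so 100 is not a primitive root.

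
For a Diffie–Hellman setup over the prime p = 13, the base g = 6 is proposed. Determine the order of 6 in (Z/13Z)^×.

By Lagrange's theorem, ord_13(6) divides φ(13) = 13 − 1 = 12 = 2^2 · 3.
Divisors of 12: 1, 2, 3, 4, 6, 12.
Check 6^d mod 13 for each divisor in increasing order:
6^1 ≡ 6 (mod 13)
6^2 ≡ 10 (mod 13)
6^3 ≡ 8 (mod 13)
6^4 ≡ 9 (mod 13)
6^6 ≡ 12 (mod 13)
6^12 ≡ 1 (mod 13) ✓
So ord_13(6) = 12.

12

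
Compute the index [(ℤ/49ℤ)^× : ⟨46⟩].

By Lagrange's theorem, ord_49(46) divides φ(49) = φ(7^2) = 7·(7−1) = 42 = 2 · 3 · 7.
Divisors of 42: 1, 2, 3, 6, 7, 14, 21, 42.
Check 46^d mod 49 for each divisor in increasing order:
46^1 ≡ 46 (mod 49)
46^2 ≡ 9 (mod 49)
46^3 ≡ 22 (mod 49)
46^6 ≡ 43 (mod 49)
46^7 ≡ 18 (mod 49)
46^14 ≡ 30 (mod 49)
46^21 ≡ 1 (mod 49) ✓
Thus |⟨46⟩| = ord(46) = 21.
Index = |(Z/49Z)^×| / |⟨46⟩| = 42 / 21 = 2.

2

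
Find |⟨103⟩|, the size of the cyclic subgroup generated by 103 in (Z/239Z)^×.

ord(103) | φ(239) = 239 − 1 = 238 = 2 · 7 · 17.
Divisors of 238: 1, 2, 7, 14, 17, 34, 119, 238.
Evaluate successive powers at the divisors of 238:
103^1 ≡ 103 (mod 239)
103^2 ≡ 93 (mod 239)
103^7 ≡ 138 (mod 239)
103^14 ≡ 163 (mod 239)
103^17 ≡ 229 (mod 239)
103^34 ≡ 100 (mod 239)
103^119 ≡ 238 (mod 239)
103^238 ≡ 1 (mod 239) ✓
So ord_239(103) = 238.

238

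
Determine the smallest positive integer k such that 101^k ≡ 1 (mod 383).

Since 101 ∈ (Z/383Z)^×, its order divides φ(383) = 383 − 1 = 382 = 2 · 191.
Divisors of 382: 1, 2, 191, 382.
Compute 101^d (mod 383) for the divisors d until we hit 1:
101^1 ≡ 101 (mod 383)
101^2 ≡ 243 (mod 383)
101^191 ≡ 1 (mod 383) ✓
Therefore the multiplicative order of 101 modulo 383 is 191.

191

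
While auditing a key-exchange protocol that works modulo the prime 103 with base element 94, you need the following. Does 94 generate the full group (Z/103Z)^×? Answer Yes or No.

No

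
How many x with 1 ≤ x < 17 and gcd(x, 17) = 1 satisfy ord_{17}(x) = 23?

0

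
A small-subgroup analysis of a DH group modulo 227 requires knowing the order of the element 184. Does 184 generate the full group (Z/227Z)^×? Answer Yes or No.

Yes

φ(227) = 227 − 1 = 226 = 2 · 113.
184 is a primitive root mod 227 iff 184^(φ(227)/q) ≢ 1 for every prime q | φ(227), i.e. q ∈ {2, 113}.
184^113 ≡ 226 (mod 227)  [q = 2: ≢ 1 ✓]
184^2 ≡ 33 (mod 227)  [q = 113: ≢ 1 ✓]
Every test exponent gives a nontrivial residue, hence 184 generates the full group.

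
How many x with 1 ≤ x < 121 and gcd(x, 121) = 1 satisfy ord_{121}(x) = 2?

1

φ(121) = φ(11^2) = 11·(11−1) = 110 = 2 · 5 · 11.
Since (Z/121Z)^× is cyclic of order 110, the number of elements of order d is φ(d) when d | 110 and 0 otherwise.
2 | 110, and φ(2) = 2 − 1 = 1.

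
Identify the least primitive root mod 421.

2

φ(421) = 421 − 1 = 420 = 2^2 · 3 · 5 · 7.
Test candidates g = 2, 3, … against the prime factors q ∈ {2, 3, 5, 7} of φ(421): g is a generator iff g^(420/q) ≢ 1 for every such q.
g = 2: 2^210 ≡ 420; 2^140 ≡ 400; 2^84 ≡ 279; 2^60 ≡ 370 — none is 1, so 2 is a primitive root.
So 2 is the smallest generator of (Z/421Z)^×.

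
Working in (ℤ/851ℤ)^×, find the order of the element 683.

396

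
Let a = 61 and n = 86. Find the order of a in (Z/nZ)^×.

42

By Lagrange's theorem, ord_86(61) divides φ(86) = φ(2)·φ(43) = 1·42 = 42 = 2 · 3 · 7.
Divisors of 42: 1, 2, 3, 6, 7, 14, 21, 42.
Check 61^d mod 86 for each divisor in increasing order:
61^1 ≡ 61
61^2 ≡ 23
61^3 ≡ 27
61^6 ≡ 41
61^7 ≡ 7
61^14 ≡ 49
61^21 ≡ 85
61^42 ≡ 1
So ord_86(61) = 42.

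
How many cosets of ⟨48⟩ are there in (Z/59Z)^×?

By Lagrange's theorem, ord_59(48) divides φ(59) = 59 − 1 = 58 = 2 · 29.
Divisors of 58: 1, 2, 29, 58.
Evaluate successive powers at the divisors of 58:
48^1 ≡ 48 (mod 59)
48^2 ≡ 3 (mod 59)
48^29 ≡ 1 (mod 59) ✓
Thus |⟨48⟩| = ord(48) = 29.
Index = |(Z/59Z)^×| / |⟨48⟩| = 58 / 29 = 2.

2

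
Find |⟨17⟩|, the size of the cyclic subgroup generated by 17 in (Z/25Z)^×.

20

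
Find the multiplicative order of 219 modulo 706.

352

The order of 219 must divide φ(706) = φ(2)·φ(353) = 1·352 = 352 = 2^5 · 11.
Divisors of 352: 1, 2, 4, 8, 11, 16, 22, 32, 44, 88, 176, 352.
Check 219^d mod 706 for each divisor in increasing order:
219^1 ≡ 219 (mod 706)
219^2 ≡ 659 (mod 706)
219^4 ≡ 91 (mod 706)
219^8 ≡ 515 (mod 706)
219^11 ≡ 459 (mod 706)
219^16 ≡ 475 (mod 706)
219^22 ≡ 293 (mod 706)
219^32 ≡ 411 (mod 706)
219^44 ≡ 423 (mod 706)
219^88 ≡ 311 (mod 706)
219^176 ≡ 705 (mod 706)
219^352 ≡ 1 (mod 706) ✓
Hence ord(219) = 352.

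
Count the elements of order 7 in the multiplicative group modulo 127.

6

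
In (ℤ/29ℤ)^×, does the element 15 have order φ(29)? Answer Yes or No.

φ(29) = 29 − 1 = 28 = 2^2 · 7.
15 is a primitive root mod 29 iff 15^(φ(29)/q) ≢ 1 for every prime q | φ(29), i.e. q ∈ {2, 7}.
15^14 ≡ 28 (mod 29)  [q = 2: ≢ 1 ✓]
15^4 ≡ 20 (mod 29)  [q = 7: ≢ 1 ✓]
All checks pass, so 15 has order 28 and is a primitive root modulo 29.

Yes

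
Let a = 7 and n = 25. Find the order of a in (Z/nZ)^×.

4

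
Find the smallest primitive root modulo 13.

φ(13) = 13 − 1 = 12 = 2^2 · 3.
Test candidates g = 2, 3, … against the prime factors q ∈ {2, 3} of φ(13): g is a generator iff g^(12/q) ≢ 1 for every such q.
g = 2: 2^6 ≡ 12; 2^4 ≡ 3 — none is 1, so 2 is a primitive root.
Hence the least primitive root of 13 is 2.

2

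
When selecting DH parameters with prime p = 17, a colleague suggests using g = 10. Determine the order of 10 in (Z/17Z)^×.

16

The order of 10 must divide φ(17) = 17 − 1 = 16 = 2^4.
Divisors of 16: 1, 2, 4, 8, 16.
Evaluate successive powers at the divisors of 16:
10^1 ≡ 10 (mod 17)
10^2 ≡ 15 (mod 17)
10^4 ≡ 4 (mod 17)
10^8 ≡ 16 (mod 17)
10^16 ≡ 1 (mod 17) ✓
So ord_17(10) = 16.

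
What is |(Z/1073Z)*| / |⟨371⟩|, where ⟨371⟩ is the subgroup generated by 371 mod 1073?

The order of 371 must divide φ(1073) = φ(29·37) = (29−1)·(37−1) = 28·36 = 1008 = 2^4 · 3^2 · 7.
Divisors of 1008: 1, 2, 3, 4, 6, 7, 8, 9, 12, 14, 16, 18, 21, 24, 28, 36, 42, 48, 56, 63, 72, 84, 112, 126, 144, 168, 252, 336, 504, 1008.
Compute 371^d (mod 1073) for the divisors d until we hit 1:
371^1 ≡ 371 (mod 1073)
371^2 ≡ 297 (mod 1073)
371^3 ≡ 741 (mod 1073)
371^4 ≡ 223 (mod 1073)
371^6 ≡ 778 (mod 1073)
371^7 ≡ 1 (mod 1073) ✓
Thus |⟨371⟩| = ord(371) = 7.
[(Z/1073Z)^× : ⟨371⟩] = 1008/7 = 144.

144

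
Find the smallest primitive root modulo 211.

2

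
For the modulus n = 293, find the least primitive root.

φ(293) = 293 − 1 = 292 = 2^2 · 73.
g is a primitive root iff g^(292/q) ≢ 1 (mod 293) for each prime q ∈ {2, 73}.
g = 2: 2^146 ≡ 292; 2^4 ≡ 16 — none is 1, so 2 is a primitive root.
Hence the least primitive root of 293 is 2.

2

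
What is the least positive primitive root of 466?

3

φ(466) = φ(2)·φ(233) = 1·232 = 232 = 2^3 · 29.
g is a primitive root iff g^(232/q) ≢ 1 (mod 466) for each prime q ∈ {2, 29}.
g = 2: gcd(2, 466) = 2 > 1, not a unit — skip.
g = 3: 3^116 ≡ 465; 3^8 ≡ 37 — none is 1, so 3 is a primitive root.
The smallest primitive root modulo 466 is 3.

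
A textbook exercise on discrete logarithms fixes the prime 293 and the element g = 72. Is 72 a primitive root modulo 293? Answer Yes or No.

Yes

φ(293) = 293 − 1 = 292 = 2^2 · 73.
It suffices to check that the order of 72 is not a proper divisor of 292: compute 72^(292/q) for q ∈ {2, 73}.
72^146 ≡ 292 (mod 293)  [q = 2: ≢ 1 ✓]
72^4 ≡ 189 (mod 293)  [q = 73: ≢ 1 ✓]
Every test exponent gives a nontrivial residue, hence 72 generates the full group.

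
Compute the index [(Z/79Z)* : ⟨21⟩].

6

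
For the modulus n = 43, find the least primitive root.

φ(43) = 43 − 1 = 42 = 2 · 3 · 7.
Test candidates g = 2, 3, … against the prime factors q ∈ {2, 3, 7} of φ(43): g is a generator iff g^(42/q) ≢ 1 for every such q.
g = 2: 2^21 ≡ 42; 2^14 ≡ 1 — hits 1, so not a primitive root.
g = 3: 3^21 ≡ 42; 3^14 ≡ 36; 3^6 ≡ 41 — none is 1, so 3 is a primitive root.
So 3 is the smallest generator of (Z/43Z)^×.

3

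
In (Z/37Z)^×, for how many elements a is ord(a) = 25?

φ(37) = 37 − 1 = 36 = 2^2 · 3^2.
Since (Z/37Z)^× is cyclic of order 36, the number of elements of order d is φ(d) when d | 36 and 0 otherwise.
Here 36 is not a multiple of 25, so there are no elements of order 25.

0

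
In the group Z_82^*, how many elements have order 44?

0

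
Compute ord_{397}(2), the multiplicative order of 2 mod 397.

By Lagrange's theorem, ord_397(2) divides φ(397) = 397 − 1 = 396 = 2^2 · 3^2 · 11.
Divisors of 396: 1, 2, 3, 4, 6, 9, 11, 12, 18, 22, 33, 36, 44, 66, 99, 132, 198, 396.
Evaluate successive powers at the divisors of 396:
2^1 ≡ 2 (mod 397)
2^2 ≡ 4 (mod 397)
2^3 ≡ 8 (mod 397)
2^4 ≡ 16 (mod 397)
2^6 ≡ 64 (mod 397)
2^9 ≡ 115 (mod 397)
2^11 ≡ 63 (mod 397)
2^12 ≡ 126 (mod 397)
2^18 ≡ 124 (mod 397)
2^22 ≡ 396 (mod 397)
2^33 ≡ 334 (mod 397)
2^36 ≡ 290 (mod 397)
2^44 ≡ 1 (mod 397) ✓
Hence ord(2) = 44.

44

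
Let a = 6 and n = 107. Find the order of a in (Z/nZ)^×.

By Lagrange's theorem, ord_107(6) divides φ(107) = 107 − 1 = 106 = 2 · 53.
Divisors of 106: 1, 2, 53, 106.
Check 6^d mod 107 for each divisor in increasing order:
6^1 ≡ 6
6^2 ≡ 36
6^53 ≡ 106
6^106 ≡ 1
The smallest such exponent is 106, so the order of 6 is 106.

106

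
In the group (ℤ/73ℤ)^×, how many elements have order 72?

24

φ(73) = 73 − 1 = 72 = 2^3 · 3^2.
In a cyclic group of order 72, there are φ(d) elements of order d for each divisor d of 72, and zero for non-divisors.
72 = 2^3 · 3^2 divides 72, and φ(72) = 24.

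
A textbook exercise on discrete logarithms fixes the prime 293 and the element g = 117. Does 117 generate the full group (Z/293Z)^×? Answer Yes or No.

φ(293) = 293 − 1 = 292 = 2^2 · 73.
117 is a primitive root mod 293 iff 117^(φ(293)/q) ≢ 1 for every prime q | φ(293), i.e. q ∈ {2, 73}.
117^146 ≡ 292 (mod 293)  [q = 2: ≢ 1 ✓]
117^4 ≡ 278 (mod 293)  [q = 73: ≢ 1 ✓]
Every test exponent gives a nontrivial residue, hence 117 generates the full group.

Yes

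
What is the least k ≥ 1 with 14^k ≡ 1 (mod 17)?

16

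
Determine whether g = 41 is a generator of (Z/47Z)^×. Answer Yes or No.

Yes

φ(47) = 47 − 1 = 46 = 2 · 23.
Test 41^(46/q) mod 47 for each prime factor q of 46:
41^23 ≡ 46 (mod 47)  [q = 2: ≢ 1 ✓]
41^2 ≡ 36 (mod 47)  [q = 23: ≢ 1 ✓]
None equal 1, so ord_47(41) = 46: 41 is a primitive root.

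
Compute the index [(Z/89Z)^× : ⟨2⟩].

By Lagrange's theorem, ord_89(2) divides φ(89) = 89 − 1 = 88 = 2^3 · 11.
Divisors of 88: 1, 2, 4, 8, 11, 22, 44, 88.
Compute 2^d (mod 89) for the divisors d until we hit 1:
2^1 ≡ 2
2^2 ≡ 4
2^4 ≡ 16
2^8 ≡ 78
2^11 ≡ 1
So ord_89(2) = 11, hence |⟨2⟩| = 11.
Index = |(Z/89Z)^×| / |⟨2⟩| = 88 / 11 = 8.

8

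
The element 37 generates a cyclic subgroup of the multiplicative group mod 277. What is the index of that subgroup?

3

Since 37 ∈ (Z/277Z)^×, its order divides φ(277) = 277 − 1 = 276 = 2^2 · 3 · 23.
Divisors of 276: 1, 2, 3, 4, 6, 12, 23, 46, 69, 92, 138, 276.
Evaluate successive powers at the divisors of 276:
37^1 ≡ 37 (mod 277)
37^2 ≡ 261 (mod 277)
37^3 ≡ 239 (mod 277)
37^4 ≡ 256 (mod 277)
37^6 ≡ 59 (mod 277)
37^12 ≡ 157 (mod 277)
37^23 ≡ 217 (mod 277)
37^46 ≡ 276 (mod 277)
37^69 ≡ 60 (mod 277)
37^92 ≡ 1 (mod 277) ✓
Thus |⟨37⟩| = ord(37) = 92.
[(Z/277Z)^× : ⟨37⟩] = 276/92 = 3.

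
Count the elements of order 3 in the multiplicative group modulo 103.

φ(103) = 103 − 1 = 102 = 2 · 3 · 17.
(Z/103Z)^× is cyclic (|G| = 102); a cyclic group of order m has exactly φ(d) elements of each order d | m, and none otherwise.
3 | 102, and φ(3) = 3 − 1 = 2.

2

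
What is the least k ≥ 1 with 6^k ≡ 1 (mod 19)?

ord(6) | φ(19) = 19 − 1 = 18 = 2 · 3^2.
Divisors of 18: 1, 2, 3, 6, 9, 18.
Compute 6^d (mod 19) for the divisors d until we hit 1:
6^1 ≡ 6 (mod 19)
6^2 ≡ 17 (mod 19)
6^3 ≡ 7 (mod 19)
6^6 ≡ 11 (mod 19)
6^9 ≡ 1 (mod 19) ✓
So ord_19(6) = 9.

9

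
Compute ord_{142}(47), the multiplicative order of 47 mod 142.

70

By Lagrange's theorem, ord_142(47) divides φ(142) = φ(2)·φ(71) = 1·70 = 70 = 2 · 5 · 7.
Divisors of 70: 1, 2, 5, 7, 10, 14, 35, 70.
Compute 47^d (mod 142) for the divisors d until we hit 1:
47^1 ≡ 47
47^2 ≡ 79
47^5 ≡ 97
47^7 ≡ 137
47^10 ≡ 37
47^14 ≡ 25
47^35 ≡ 141
47^70 ≡ 1
Therefore the multiplicative order of 47 modulo 142 is 70.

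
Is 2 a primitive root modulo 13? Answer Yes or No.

Yes

φ(13) = 13 − 1 = 12 = 2^2 · 3.
It suffices to check that the order of 2 is not a proper divisor of 12: compute 2^(12/q) for q ∈ {2, 3}.
2^6 ≡ 12 (mod 13)  [q = 2: ≢ 1 ✓]
2^4 ≡ 3 (mod 13)  [q = 3: ≢ 1 ✓]
Every test exponent gives a nontrivial residue, hence 2 generates the full group.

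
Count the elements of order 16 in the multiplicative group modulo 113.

8

φ(113) = 113 − 1 = 112 = 2^4 · 7.
Since (Z/113Z)^× is cyclic of order 112, the number of elements of order d is φ(d) when d | 112 and 0 otherwise.
16 = 2^4 divides 112, and φ(16) = 8.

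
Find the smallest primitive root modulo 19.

2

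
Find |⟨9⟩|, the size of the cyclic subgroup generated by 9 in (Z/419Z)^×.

Since 9 ∈ (Z/419Z)^×, its order divides φ(419) = 419 − 1 = 418 = 2 · 11 · 19.
Divisors of 418: 1, 2, 11, 19, 22, 38, 209, 418.
Evaluate successive powers at the divisors of 418:
9^1 ≡ 9 (mod 419)
9^2 ≡ 81 (mod 419)
9^11 ≡ 139 (mod 419)
9^19 ≡ 334 (mod 419)
9^22 ≡ 47 (mod 419)
9^38 ≡ 102 (mod 419)
9^209 ≡ 1 (mod 419) ✓
The smallest such exponent is 209, so the order of 9 is 209.

209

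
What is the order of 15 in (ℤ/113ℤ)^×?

Since 15 ∈ (Z/113Z)^×, its order divides φ(113) = 113 − 1 = 112 = 2^4 · 7.
Divisors of 112: 1, 2, 4, 7, 8, 14, 16, 28, 56, 112.
Evaluate successive powers at the divisors of 112:
15^1 ≡ 15 (mod 113)
15^2 ≡ 112 (mod 113)
15^4 ≡ 1 (mod 113) ✓
Therefore the multiplicative order of 15 modulo 113 is 4.

4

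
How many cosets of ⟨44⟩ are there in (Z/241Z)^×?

15

Since 44 ∈ (Z/241Z)^×, its order divides φ(241) = 241 − 1 = 240 = 2^4 · 3 · 5.
Divisors of 240: 1, 2, 3, 4, 5, 6, 8, 10, 12, 15, 16, 20, 24, 30, 40, 48, 60, 80, 120, 240.
Compute 44^d (mod 241) for the divisors d until we hit 1:
44^1 ≡ 44 (mod 241)
44^2 ≡ 8 (mod 241)
44^3 ≡ 111 (mod 241)
44^4 ≡ 64 (mod 241)
44^5 ≡ 165 (mod 241)
44^6 ≡ 30 (mod 241)
44^8 ≡ 240 (mod 241)
44^10 ≡ 233 (mod 241)
44^12 ≡ 177 (mod 241)
44^15 ≡ 126 (mod 241)
44^16 ≡ 1 (mod 241) ✓
So ord_241(44) = 16, hence |⟨44⟩| = 16.
Index = |(Z/241Z)^×| / |⟨44⟩| = 240 / 16 = 15.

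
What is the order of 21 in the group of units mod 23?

Since 21 ∈ (Z/23Z)^×, its order divides φ(23) = 23 − 1 = 22 = 2 · 11.
Divisors of 22: 1, 2, 11, 22.
Compute 21^d (mod 23) for the divisors d until we hit 1:
21^1 ≡ 21
21^2 ≡ 4
21^11 ≡ 22
21^22 ≡ 1
Hence ord(21) = 22.

22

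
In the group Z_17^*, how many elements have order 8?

4

φ(17) = 17 − 1 = 16 = 2^4.
Since (Z/17Z)^× is cyclic of order 16, the number of elements of order d is φ(d) when d | 16 and 0 otherwise.
8 = 2^3 divides 16, and φ(8) = 4.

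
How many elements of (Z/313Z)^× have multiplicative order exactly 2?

1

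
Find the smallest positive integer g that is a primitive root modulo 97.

φ(97) = 97 − 1 = 96 = 2^5 · 3.
Test candidates g = 2, 3, … against the prime factors q ∈ {2, 3} of φ(97): g is a generator iff g^(96/q) ≢ 1 for every such q.
g = 2: 2^48 ≡ 1 — hits 1, so not a primitive root.
g = 3: 3^48 ≡ 1 — hits 1, so not a primitive root.
g = 4: 4^48 ≡ 1 — hits 1, so not a primitive root.
g = 5: 5^48 ≡ 96; 5^32 ≡ 35 — none is 1, so 5 is a primitive root.
So 5 is the smallest generator of (Z/97Z)^×.

5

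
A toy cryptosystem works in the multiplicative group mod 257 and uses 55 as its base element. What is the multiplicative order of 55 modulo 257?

256

By Lagrange's theorem, ord_257(55) divides φ(257) = 257 − 1 = 256 = 2^8.
Divisors of 256: 1, 2, 4, 8, 16, 32, 64, 128, 256.
Compute 55^d (mod 257) for the divisors d until we hit 1:
55^1 ≡ 55 (mod 257)
55^2 ≡ 198 (mod 257)
55^4 ≡ 140 (mod 257)
55^8 ≡ 68 (mod 257)
55^16 ≡ 255 (mod 257)
55^32 ≡ 4 (mod 257)
55^64 ≡ 16 (mod 257)
55^128 ≡ 256 (mod 257)
55^256 ≡ 1 (mod 257) ✓
Therefore the multiplicative order of 55 modulo 257 is 256.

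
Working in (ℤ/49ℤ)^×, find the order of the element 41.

14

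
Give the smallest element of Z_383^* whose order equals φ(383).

5

φ(383) = 383 − 1 = 382 = 2 · 191.
g is a primitive root iff g^(382/q) ≢ 1 (mod 383) for each prime q ∈ {2, 191}.
g = 2: 2^191 ≡ 1 — hits 1, so not a primitive root.
g = 3: 3^191 ≡ 1 — hits 1, so not a primitive root.
g = 4: 4^191 ≡ 1 — hits 1, so not a primitive root.
g = 5: 5^191 ≡ 382; 5^2 ≡ 25 — none is 1, so 5 is a primitive root.
So 5 is the smallest generator of (Z/383Z)^×.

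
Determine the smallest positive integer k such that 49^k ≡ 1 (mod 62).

ord(49) | φ(62) = φ(2)·φ(31) = 1·30 = 30 = 2 · 3 · 5.
Divisors of 30: 1, 2, 3, 5, 6, 10, 15, 30.
Evaluate successive powers at the divisors of 30:
49^1 ≡ 49 (mod 62)
49^2 ≡ 45 (mod 62)
49^3 ≡ 35 (mod 62)
49^5 ≡ 25 (mod 62)
49^6 ≡ 47 (mod 62)
49^10 ≡ 5 (mod 62)
49^15 ≡ 1 (mod 62) ✓
The smallest such exponent is 15, so the order of 49 is 15.

15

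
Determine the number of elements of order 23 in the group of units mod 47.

22

φ(47) = 47 − 1 = 46 = 2 · 23.
In a cyclic group of order 46, there are φ(d) elements of order d for each divisor d of 46, and zero for non-divisors.
23 | 46, and φ(23) = 23 − 1 = 22.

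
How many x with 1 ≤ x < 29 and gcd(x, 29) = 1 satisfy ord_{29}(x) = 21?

0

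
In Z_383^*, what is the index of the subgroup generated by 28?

2

ord(28) | φ(383) = 383 − 1 = 382 = 2 · 191.
Divisors of 382: 1, 2, 191, 382.
Check 28^d mod 383 for each divisor in increasing order:
28^1 ≡ 28
28^2 ≡ 18
28^191 ≡ 1
The order of 28 is 191, so the subgroup it generates has 191 elements.
Index = |(Z/383Z)^×| / |⟨28⟩| = 382 / 191 = 2.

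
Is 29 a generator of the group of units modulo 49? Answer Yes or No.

No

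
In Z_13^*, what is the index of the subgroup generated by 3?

4

Since 3 ∈ (Z/13Z)^×, its order divides φ(13) = 13 − 1 = 12 = 2^2 · 3.
Divisors of 12: 1, 2, 3, 4, 6, 12.
Compute 3^d (mod 13) for the divisors d until we hit 1:
3^1 ≡ 3
3^2 ≡ 9
3^3 ≡ 1
The order of 3 is 3, so the subgroup it generates has 3 elements.
The index is φ(13) / ord(3) = 12 / 3 = 4.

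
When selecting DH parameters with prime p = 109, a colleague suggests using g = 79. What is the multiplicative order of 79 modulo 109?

108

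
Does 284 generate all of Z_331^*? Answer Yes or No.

No

φ(331) = 331 − 1 = 330 = 2 · 3 · 5 · 11.
An element g generates (Z/331Z)^× iff g^(330/q) ≢ 1 (mod 331) for each prime q ∈ {2, 3, 5, 11}.
284^165 ≡ 1 (mod 331)  [q = 2: ≡ 1 ✗]
284^110 ≡ 299 (mod 331)  [q = 3: ≢ 1 ✓]
284^66 ≡ 1 (mod 331)  [q = 5: ≡ 1 ✗]
284^30 ≡ 167 (mod 331)  [q = 11: ≢ 1 ✓]
Since 284^165 ≡ 1, the order of 284 divides 165 < 330, so 284 is not a primitive root.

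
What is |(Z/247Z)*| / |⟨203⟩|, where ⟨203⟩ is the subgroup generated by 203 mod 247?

6

The order of 203 must divide φ(247) = φ(13·19) = (13−1)·(19−1) = 12·18 = 216 = 2^3 · 3^3.
Divisors of 216: 1, 2, 3, 4, 6, 8, 9, 12, 18, 24, 27, 36, 54, 72, 108, 216.
Check 203^d mod 247 for each divisor in increasing order:
203^1 ≡ 203
203^2 ≡ 207
203^3 ≡ 31
203^4 ≡ 118
203^6 ≡ 220
203^8 ≡ 92
203^9 ≡ 151
203^12 ≡ 235
203^18 ≡ 77
203^24 ≡ 144
203^27 ≡ 18
203^36 ≡ 1
Thus |⟨203⟩| = ord(203) = 36.
The index is φ(247) / ord(203) = 216 / 36 = 6.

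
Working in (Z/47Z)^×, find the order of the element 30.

46

The order of 30 must divide φ(47) = 47 − 1 = 46 = 2 · 23.
Divisors of 46: 1, 2, 23, 46.
Check 30^d mod 47 for each divisor in increasing order:
30^1 ≡ 30
30^2 ≡ 7
30^23 ≡ 46
30^46 ≡ 1
Hence ord(30) = 46.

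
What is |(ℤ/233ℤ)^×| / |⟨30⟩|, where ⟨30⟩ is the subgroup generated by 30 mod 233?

Since 30 ∈ (Z/233Z)^×, its order divides φ(233) = 233 − 1 = 232 = 2^3 · 29.
Divisors of 232: 1, 2, 4, 8, 29, 58, 116, 232.
Evaluate successive powers at the divisors of 232:
30^1 ≡ 30 (mod 233)
30^2 ≡ 201 (mod 233)
30^4 ≡ 92 (mod 233)
30^8 ≡ 76 (mod 233)
30^29 ≡ 89 (mod 233)
30^58 ≡ 232 (mod 233)
30^116 ≡ 1 (mod 233) ✓
So ord_233(30) = 116, hence |⟨30⟩| = 116.
[(Z/233Z)^× : ⟨30⟩] = 232/116 = 2.

2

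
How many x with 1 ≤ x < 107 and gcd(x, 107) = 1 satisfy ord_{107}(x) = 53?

52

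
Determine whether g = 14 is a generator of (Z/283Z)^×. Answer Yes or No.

Yes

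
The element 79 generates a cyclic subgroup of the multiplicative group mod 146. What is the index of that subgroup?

2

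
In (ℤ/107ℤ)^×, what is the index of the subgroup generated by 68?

Since 68 ∈ (Z/107Z)^×, its order divides φ(107) = 107 − 1 = 106 = 2 · 53.
Divisors of 106: 1, 2, 53, 106.
Test each divisor d:
68^1 ≡ 68 (mod 107)
68^2 ≡ 23 (mod 107)
68^53 ≡ 106 (mod 107)
68^106 ≡ 1 (mod 107) ✓
Thus |⟨68⟩| = ord(68) = 106.
The index is φ(107) / ord(68) = 106 / 106 = 1.

1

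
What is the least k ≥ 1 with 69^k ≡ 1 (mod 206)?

Since 69 ∈ (Z/206Z)^×, its order divides φ(206) = φ(2)·φ(103) = 1·102 = 102 = 2 · 3 · 17.
Divisors of 102: 1, 2, 3, 6, 17, 34, 51, 102.
Check 69^d mod 206 for each divisor in increasing order:
69^1 ≡ 69
69^2 ≡ 23
69^3 ≡ 145
69^6 ≡ 13
69^17 ≡ 205
69^34 ≡ 1
Hence ord(69) = 34.

34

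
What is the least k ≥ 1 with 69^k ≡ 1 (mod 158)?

26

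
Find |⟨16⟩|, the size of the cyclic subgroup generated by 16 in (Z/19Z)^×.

9

By Lagrange's theorem, ord_19(16) divides φ(19) = 19 − 1 = 18 = 2 · 3^2.
Divisors of 18: 1, 2, 3, 6, 9, 18.
Check 16^d mod 19 for each divisor in increasing order:
16^1 ≡ 16
16^2 ≡ 9
16^3 ≡ 11
16^6 ≡ 7
16^9 ≡ 1
Hence ord(16) = 9.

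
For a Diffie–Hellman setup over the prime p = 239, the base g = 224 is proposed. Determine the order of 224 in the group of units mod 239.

238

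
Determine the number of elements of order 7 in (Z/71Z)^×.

φ(71) = 71 − 1 = 70 = 2 · 5 · 7.
Since (Z/71Z)^× is cyclic of order 70, the number of elements of order d is φ(d) when d | 70 and 0 otherwise.
7 | 70, and φ(7) = 7 − 1 = 6.

6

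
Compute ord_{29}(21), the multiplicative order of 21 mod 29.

28

The order of 21 must divide φ(29) = 29 − 1 = 28 = 2^2 · 7.
Divisors of 28: 1, 2, 4, 7, 14, 28.
Evaluate successive powers at the divisors of 28:
21^1 ≡ 21
21^2 ≡ 6
21^4 ≡ 7
21^7 ≡ 12
21^14 ≡ 28
21^28 ≡ 1
The smallest such exponent is 28, so the order of 21 is 28.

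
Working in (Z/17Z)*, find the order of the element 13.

4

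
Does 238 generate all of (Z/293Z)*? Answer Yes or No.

φ(293) = 293 − 1 = 292 = 2^2 · 73.
Test 238^(292/q) mod 293 for each prime factor q of 292:
238^146 ≡ 1 (mod 293)  [q = 2: ≡ 1 ✗]
238^4 ≡ 235 (mod 293)  [q = 73: ≢ 1 ✓]
238^146 ≡ 1 shows ord(238) | 146, strictly less than φ(293); not a primitive root.

No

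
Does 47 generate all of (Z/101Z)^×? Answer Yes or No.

No

φ(101) = 101 − 1 = 100 = 2^2 · 5^2.
47 is a primitive root mod 101 iff 47^(φ(101)/q) ≢ 1 for every prime q | φ(101), i.e. q ∈ {2, 5}.
47^50 ≡ 1 (mod 101)  [q = 2: ≡ 1 ✗]
47^20 ≡ 87 (mod 101)  [q = 5: ≢ 1 ✓]
47^50 ≡ 1 shows ord(47) | 50, strictly less than φ(101); not a primitive root.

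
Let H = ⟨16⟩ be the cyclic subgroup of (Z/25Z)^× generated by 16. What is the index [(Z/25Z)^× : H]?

Since 16 ∈ (Z/25Z)^×, its order divides φ(25) = φ(5^2) = 5·(5−1) = 20 = 2^2 · 5.
Divisors of 20: 1, 2, 4, 5, 10, 20.
Test each divisor d:
16^1 ≡ 16
16^2 ≡ 6
16^4 ≡ 11
16^5 ≡ 1
Thus |⟨16⟩| = ord(16) = 5.
Index = |(Z/25Z)^×| / |⟨16⟩| = 20 / 5 = 4.

4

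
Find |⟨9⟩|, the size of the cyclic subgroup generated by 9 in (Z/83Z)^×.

41

ord(9) | φ(83) = 83 − 1 = 82 = 2 · 41.
Divisors of 82: 1, 2, 41, 82.
Compute 9^d (mod 83) for the divisors d until we hit 1:
9^1 ≡ 9 (mod 83)
9^2 ≡ 81 (mod 83)
9^41 ≡ 1 (mod 83) ✓
So ord_83(9) = 41.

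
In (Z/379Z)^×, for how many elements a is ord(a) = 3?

2

φ(379) = 379 − 1 = 378 = 2 · 3^3 · 7.
(Z/379Z)^× is cyclic (|G| = 378); a cyclic group of order m has exactly φ(d) elements of each order d | m, and none otherwise.
3 | 378, and φ(3) = 3 − 1 = 2.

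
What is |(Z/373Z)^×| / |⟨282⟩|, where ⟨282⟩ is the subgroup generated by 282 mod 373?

6

ord(282) | φ(373) = 373 − 1 = 372 = 2^2 · 3 · 31.
Divisors of 372: 1, 2, 3, 4, 6, 12, 31, 62, 93, 124, 186, 372.
Test each divisor d:
282^1 ≡ 282
282^2 ≡ 75
282^3 ≡ 262
282^4 ≡ 30
282^6 ≡ 12
282^12 ≡ 144
282^31 ≡ 372
282^62 ≡ 1
The order of 282 is 62, so the subgroup it generates has 62 elements.
Index = |(Z/373Z)^×| / |⟨282⟩| = 372 / 62 = 6.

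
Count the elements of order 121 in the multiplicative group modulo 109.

φ(109) = 109 − 1 = 108 = 2^2 · 3^3.
In a cyclic group of order 108, there are φ(d) elements of order d for each divisor d of 108, and zero for non-divisors.
Since 121 ∤ 108, the count is 0.

0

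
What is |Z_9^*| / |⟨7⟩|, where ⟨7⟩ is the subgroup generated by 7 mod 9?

Since 7 ∈ (Z/9Z)^×, its order divides φ(9) = φ(3^2) = 3·(3−1) = 6 = 2 · 3.
Divisors of 6: 1, 2, 3, 6.
Compute 7^d (mod 9) for the divisors d until we hit 1:
7^1 ≡ 7
7^2 ≡ 4
7^3 ≡ 1
The order of 7 is 3, so the subgroup it generates has 3 elements.
Index = |(Z/9Z)^×| / |⟨7⟩| = 6 / 3 = 2.

2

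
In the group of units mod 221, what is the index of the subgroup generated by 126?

4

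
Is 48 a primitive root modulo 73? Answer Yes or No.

No

φ(73) = 73 − 1 = 72 = 2^3 · 3^2.
It suffices to check that the order of 48 is not a proper divisor of 72: compute 48^(72/q) for q ∈ {2, 3}.
48^36 ≡ 1 (mod 73)  [q = 2: ≡ 1 ✗]
48^24 ≡ 64 (mod 73)  [q = 3: ≢ 1 ✓]
Since 48^36 ≡ 1, the order of 48 divides 36 < 72, so 48 is not a primitive root.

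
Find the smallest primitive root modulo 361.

2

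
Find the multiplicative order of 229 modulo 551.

28

Since 229 ∈ (Z/551Z)^×, its order divides φ(551) = φ(19·29) = (19−1)·(29−1) = 18·28 = 504 = 2^3 · 3^2 · 7.
Divisors of 504: 1, 2, 3, 4, 6, 7, 8, 9, 12, 14, 18, 21, 24, 28, 36, 42, 56, 63, 72, 84, 126, 168, 252, 504.
Compute 229^d (mod 551) for the divisors d until we hit 1:
229^1 ≡ 229
229^2 ≡ 96
229^3 ≡ 495
229^4 ≡ 400
229^6 ≡ 381
229^7 ≡ 191
229^8 ≡ 210
229^9 ≡ 153
229^12 ≡ 248
229^14 ≡ 115
229^18 ≡ 267
229^21 ≡ 476
229^24 ≡ 343
229^28 ≡ 1
The smallest such exponent is 28, so the order of 229 is 28.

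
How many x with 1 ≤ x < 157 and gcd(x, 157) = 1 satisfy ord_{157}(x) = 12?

4

φ(157) = 157 − 1 = 156 = 2^2 · 3 · 13.
In a cyclic group of order 156, there are φ(d) elements of order d for each divisor d of 156, and zero for non-divisors.
12 = 2^2 · 3 divides 156, and φ(12) = 4.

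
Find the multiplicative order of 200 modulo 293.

292

ord(200) | φ(293) = 293 − 1 = 292 = 2^2 · 73.
Divisors of 292: 1, 2, 4, 73, 146, 292.
Test each divisor d:
200^1 ≡ 200
200^2 ≡ 152
200^4 ≡ 250
200^73 ≡ 138
200^146 ≡ 292
200^292 ≡ 1
The smallest such exponent is 292, so the order of 200 is 292.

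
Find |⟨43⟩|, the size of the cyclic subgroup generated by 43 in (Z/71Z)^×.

35

ord(43) | φ(71) = 71 − 1 = 70 = 2 · 5 · 7.
Divisors of 70: 1, 2, 5, 7, 10, 14, 35, 70.
Check 43^d mod 71 for each divisor in increasing order:
43^1 ≡ 43 (mod 71)
43^2 ≡ 3 (mod 71)
43^5 ≡ 32 (mod 71)
43^7 ≡ 25 (mod 71)
43^10 ≡ 30 (mod 71)
43^14 ≡ 57 (mod 71)
43^35 ≡ 1 (mod 71) ✓
Hence ord(43) = 35.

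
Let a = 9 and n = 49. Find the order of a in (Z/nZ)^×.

21

By Lagrange's theorem, ord_49(9) divides φ(49) = φ(7^2) = 7·(7−1) = 42 = 2 · 3 · 7.
Divisors of 42: 1, 2, 3, 6, 7, 14, 21, 42.
Test each divisor d:
9^1 ≡ 9 (mod 49)
9^2 ≡ 32 (mod 49)
9^3 ≡ 43 (mod 49)
9^6 ≡ 36 (mod 49)
9^7 ≡ 30 (mod 49)
9^14 ≡ 18 (mod 49)
9^21 ≡ 1 (mod 49) ✓
Hence ord(9) = 21.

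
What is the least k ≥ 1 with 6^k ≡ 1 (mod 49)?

14

ord(6) | φ(49) = φ(7^2) = 7·(7−1) = 42 = 2 · 3 · 7.
Divisors of 42: 1, 2, 3, 6, 7, 14, 21, 42.
Evaluate successive powers at the divisors of 42:
6^1 ≡ 6 (mod 49)
6^2 ≡ 36 (mod 49)
6^3 ≡ 20 (mod 49)
6^6 ≡ 8 (mod 49)
6^7 ≡ 48 (mod 49)
6^14 ≡ 1 (mod 49) ✓
Hence ord(6) = 14.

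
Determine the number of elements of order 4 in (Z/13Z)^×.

2

φ(13) = 13 − 1 = 12 = 2^2 · 3.
Since (Z/13Z)^× is cyclic of order 12, the number of elements of order d is φ(d) when d | 12 and 0 otherwise.
4 = 2^2 divides 12, and φ(4) = 2.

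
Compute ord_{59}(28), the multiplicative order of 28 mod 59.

29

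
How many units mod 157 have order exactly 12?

4

φ(157) = 157 − 1 = 156 = 2^2 · 3 · 13.
In a cyclic group of order 156, there are φ(d) elements of order d for each divisor d of 156, and zero for non-divisors.
12 = 2^2 · 3 divides 156, and φ(12) = 4.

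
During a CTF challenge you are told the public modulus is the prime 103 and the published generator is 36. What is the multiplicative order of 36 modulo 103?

ord(36) | φ(103) = 103 − 1 = 102 = 2 · 3 · 17.
Divisors of 102: 1, 2, 3, 6, 17, 34, 51, 102.
Compute 36^d (mod 103) for the divisors d until we hit 1:
36^1 ≡ 36
36^2 ≡ 60
36^3 ≡ 100
36^6 ≡ 9
36^17 ≡ 46
36^34 ≡ 56
36^51 ≡ 1
So ord_103(36) = 51.

51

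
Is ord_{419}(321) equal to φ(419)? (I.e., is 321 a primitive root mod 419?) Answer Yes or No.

No

φ(419) = 419 − 1 = 418 = 2 · 11 · 19.
Test 321^(418/q) mod 419 for each prime factor q of 418:
321^209 ≡ 1 (mod 419)  [q = 2: ≡ 1 ✗]
321^38 ≡ 334 (mod 419)  [q = 11: ≢ 1 ✓]
321^22 ≡ 215 (mod 419)  [q = 19: ≢ 1 ✓]
321^209 ≡ 1 shows ord(321) | 209, strictly less than φ(419); not a primitive root.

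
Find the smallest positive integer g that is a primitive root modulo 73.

5

φ(73) = 73 − 1 = 72 = 2^3 · 3^2.
Test candidates g = 2, 3, … against the prime factors q ∈ {2, 3} of φ(73): g is a generator iff g^(72/q) ≢ 1 for every such q.
g = 2: 2^36 ≡ 1 — hits 1, so not a primitive root.
g = 3: 3^36 ≡ 1 — hits 1, so not a primitive root.
g = 4: 4^36 ≡ 1 — hits 1, so not a primitive root.
g = 5: 5^36 ≡ 72; 5^24 ≡ 8 — none is 1, so 5 is a primitive root.
So 5 is the smallest generator of (Z/73Z)^×.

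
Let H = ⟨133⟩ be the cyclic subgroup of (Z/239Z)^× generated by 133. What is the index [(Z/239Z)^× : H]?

2

ord(133) | φ(239) = 239 − 1 = 238 = 2 · 7 · 17.
Divisors of 238: 1, 2, 7, 14, 17, 34, 119, 238.
Check 133^d mod 239 for each divisor in increasing order:
133^1 ≡ 133
133^2 ≡ 3
133^7 ≡ 6
133^14 ≡ 36
133^17 ≡ 24
133^34 ≡ 98
133^119 ≡ 1
So ord_239(133) = 119, hence |⟨133⟩| = 119.
[(Z/239Z)^× : ⟨133⟩] = 238/119 = 2.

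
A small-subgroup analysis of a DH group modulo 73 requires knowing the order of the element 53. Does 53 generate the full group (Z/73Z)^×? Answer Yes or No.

φ(73) = 73 − 1 = 72 = 2^3 · 3^2.
53 is a primitive root mod 73 iff 53^(φ(73)/q) ≢ 1 for every prime q | φ(73), i.e. q ∈ {2, 3}.
53^36 ≡ 72 (mod 73)  [q = 2: ≢ 1 ✓]
53^24 ≡ 64 (mod 73)  [q = 3: ≢ 1 ✓]
Every test exponent gives a nontrivial residue, hence 53 generates the full group.

Yes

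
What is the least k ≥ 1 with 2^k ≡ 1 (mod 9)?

6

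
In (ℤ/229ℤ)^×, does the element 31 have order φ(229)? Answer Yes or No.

Yes

φ(229) = 229 − 1 = 228 = 2^2 · 3 · 19.
It suffices to check that the order of 31 is not a proper divisor of 228: compute 31^(228/q) for q ∈ {2, 3, 19}.
31^114 ≡ 228 (mod 229)  [q = 2: ≢ 1 ✓]
31^76 ≡ 94 (mod 229)  [q = 3: ≢ 1 ✓]
31^12 ≡ 60 (mod 229)  [q = 19: ≢ 1 ✓]
None equal 1, so ord_229(31) = 228: 31 is a primitive root.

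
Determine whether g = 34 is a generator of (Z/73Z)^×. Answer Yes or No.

Yes

φ(73) = 73 − 1 = 72 = 2^3 · 3^2.
An element g generates (Z/73Z)^× iff g^(72/q) ≢ 1 (mod 73) for each prime q ∈ {2, 3}.
34^36 ≡ 72 (mod 73)  [q = 2: ≢ 1 ✓]
34^24 ≡ 64 (mod 73)  [q = 3: ≢ 1 ✓]
None equal 1, so ord_73(34) = 72: 34 is a primitive root.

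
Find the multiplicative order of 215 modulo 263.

262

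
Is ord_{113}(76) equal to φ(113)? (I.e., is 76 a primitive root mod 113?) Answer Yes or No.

Yes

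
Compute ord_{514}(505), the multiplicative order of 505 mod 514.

128

The order of 505 must divide φ(514) = φ(2)·φ(257) = 1·256 = 256 = 2^8.
Divisors of 256: 1, 2, 4, 8, 16, 32, 64, 128, 256.
Evaluate successive powers at the divisors of 256:
505^1 ≡ 505 (mod 514)
505^2 ≡ 81 (mod 514)
505^4 ≡ 393 (mod 514)
505^8 ≡ 249 (mod 514)
505^16 ≡ 321 (mod 514)
505^32 ≡ 241 (mod 514)
505^64 ≡ 513 (mod 514)
505^128 ≡ 1 (mod 514) ✓
The smallest such exponent is 128, so the order of 505 is 128.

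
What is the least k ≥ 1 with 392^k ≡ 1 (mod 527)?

15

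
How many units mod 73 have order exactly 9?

6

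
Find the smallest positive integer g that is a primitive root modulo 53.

2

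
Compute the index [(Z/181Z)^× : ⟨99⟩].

6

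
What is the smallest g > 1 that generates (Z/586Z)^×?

3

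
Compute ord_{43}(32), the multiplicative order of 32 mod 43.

14

Since 32 ∈ (Z/43Z)^×, its order divides φ(43) = 43 − 1 = 42 = 2 · 3 · 7.
Divisors of 42: 1, 2, 3, 6, 7, 14, 21, 42.
Test each divisor d:
32^1 ≡ 32
32^2 ≡ 35
32^3 ≡ 2
32^6 ≡ 4
32^7 ≡ 42
32^14 ≡ 1
Hence ord(32) = 14.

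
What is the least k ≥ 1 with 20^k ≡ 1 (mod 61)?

Since 20 ∈ (Z/61Z)^×, its order divides φ(61) = 61 − 1 = 60 = 2^2 · 3 · 5.
Divisors of 60: 1, 2, 3, 4, 5, 6, 10, 12, 15, 20, 30, 60.
Compute 20^d (mod 61) for the divisors d until we hit 1:
20^1 ≡ 20 (mod 61)
20^2 ≡ 34 (mod 61)
20^3 ≡ 9 (mod 61)
20^4 ≡ 58 (mod 61)
20^5 ≡ 1 (mod 61) ✓
Hence ord(20) = 5.

5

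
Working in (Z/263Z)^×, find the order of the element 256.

131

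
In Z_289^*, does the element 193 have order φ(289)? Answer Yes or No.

φ(289) = φ(17^2) = 17·(17−1) = 272 = 2^4 · 17.
It suffices to check that the order of 193 is not a proper divisor of 272: compute 193^(272/q) for q ∈ {2, 17}.
193^136 ≡ 288 (mod 289)  [q = 2: ≢ 1 ✓]
193^16 ≡ 120 (mod 289)  [q = 17: ≢ 1 ✓]
All checks pass, so 193 has order 272 and is a primitive root modulo 289.

Yes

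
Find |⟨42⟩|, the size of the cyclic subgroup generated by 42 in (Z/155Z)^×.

By Lagrange's theorem, ord_155(42) divides φ(155) = φ(5·31) = (5−1)·(31−1) = 4·30 = 120 = 2^3 · 3 · 5.
Divisors of 120: 1, 2, 3, 4, 5, 6, 8, 10, 12, 15, 20, 24, 30, 40, 60, 120.
Check 42^d mod 155 for each divisor in increasing order:
42^1 ≡ 42
42^2 ≡ 59
42^3 ≡ 153
42^4 ≡ 71
42^5 ≡ 37
42^6 ≡ 4
42^8 ≡ 81
42^10 ≡ 129
42^12 ≡ 16
42^15 ≡ 123
42^20 ≡ 56
42^24 ≡ 101
42^30 ≡ 94
42^40 ≡ 36
42^60 ≡ 1
Hence ord(42) = 60.

60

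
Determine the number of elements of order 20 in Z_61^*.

8

φ(61) = 61 − 1 = 60 = 2^2 · 3 · 5.
(Z/61Z)^× is cyclic (|G| = 60); a cyclic group of order m has exactly φ(d) elements of each order d | m, and none otherwise.
20 = 2^2 · 5 divides 60, and φ(20) = 8.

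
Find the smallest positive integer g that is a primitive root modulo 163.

2

φ(163) = 163 − 1 = 162 = 2 · 3^4.
Test candidates g = 2, 3, … against the prime factors q ∈ {2, 3} of φ(163): g is a generator iff g^(162/q) ≢ 1 for every such q.
g = 2: 2^81 ≡ 162; 2^54 ≡ 104 — none is 1, so 2 is a primitive root.
So 2 is the smallest generator of (Z/163Z)^×.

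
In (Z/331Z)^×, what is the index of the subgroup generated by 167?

ord(167) | φ(331) = 331 − 1 = 330 = 2 · 3 · 5 · 11.
Divisors of 330: 1, 2, 3, 5, 6, 10, 11, 15, 22, 30, 33, 55, 66, 110, 165, 330.
Evaluate successive powers at the divisors of 330:
167^1 ≡ 167
167^2 ≡ 85
167^3 ≡ 293
167^5 ≡ 80
167^6 ≡ 120
167^10 ≡ 111
167^11 ≡ 1
So ord_331(167) = 11, hence |⟨167⟩| = 11.
[(Z/331Z)^× : ⟨167⟩] = 330/11 = 30.

30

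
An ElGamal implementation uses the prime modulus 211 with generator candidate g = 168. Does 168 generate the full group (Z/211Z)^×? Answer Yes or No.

φ(211) = 211 − 1 = 210 = 2 · 3 · 5 · 7.
It suffices to check that the order of 168 is not a proper divisor of 210: compute 168^(210/q) for q ∈ {2, 3, 5, 7}.
168^105 ≡ 210 (mod 211)  [q = 2: ≢ 1 ✓]
168^70 ≡ 14 (mod 211)  [q = 3: ≢ 1 ✓]
168^42 ≡ 1 (mod 211)  [q = 5: ≡ 1 ✗]
168^30 ≡ 144 (mod 211)  [q = 7: ≢ 1 ✓]
168^42 ≡ 1 shows ord(168) | 42, strictly less than φ(211); not a primitive root.

No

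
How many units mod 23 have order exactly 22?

φ(23) = 23 − 1 = 22 = 2 · 11.
In a cyclic group of order 22, there are φ(d) elements of order d for each divisor d of 22, and zero for non-divisors.
22 = 2 · 11 divides 22, and φ(22) = 10.

10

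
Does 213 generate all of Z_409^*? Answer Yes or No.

No

φ(409) = 409 − 1 = 408 = 2^3 · 3 · 17.
Test 213^(408/q) mod 409 for each prime factor q of 408:
213^204 ≡ 1 (mod 409)  [q = 2: ≡ 1 ✗]
213^136 ≡ 1 (mod 409)  [q = 3: ≡ 1 ✗]
213^24 ≡ 69 (mod 409)  [q = 17: ≢ 1 ✓]
Since 213^204 ≡ 1, the order of 213 divides 204 < 408, so 213 is not a primitive root.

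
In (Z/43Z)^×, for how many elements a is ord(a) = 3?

φ(43) = 43 − 1 = 42 = 2 · 3 · 7.
Since (Z/43Z)^× is cyclic of order 42, the number of elements of order d is φ(d) when d | 42 and 0 otherwise.
3 | 42, and φ(3) = 3 − 1 = 2.

2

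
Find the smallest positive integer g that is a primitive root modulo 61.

φ(61) = 61 − 1 = 60 = 2^2 · 3 · 5.
Test candidates g = 2, 3, … against the prime factors q ∈ {2, 3, 5} of φ(61): g is a generator iff g^(60/q) ≢ 1 for every such q.
g = 2: 2^30 ≡ 60; 2^20 ≡ 47; 2^12 ≡ 9 — none is 1, so 2 is a primitive root.
Hence the least primitive root of 61 is 2.

2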